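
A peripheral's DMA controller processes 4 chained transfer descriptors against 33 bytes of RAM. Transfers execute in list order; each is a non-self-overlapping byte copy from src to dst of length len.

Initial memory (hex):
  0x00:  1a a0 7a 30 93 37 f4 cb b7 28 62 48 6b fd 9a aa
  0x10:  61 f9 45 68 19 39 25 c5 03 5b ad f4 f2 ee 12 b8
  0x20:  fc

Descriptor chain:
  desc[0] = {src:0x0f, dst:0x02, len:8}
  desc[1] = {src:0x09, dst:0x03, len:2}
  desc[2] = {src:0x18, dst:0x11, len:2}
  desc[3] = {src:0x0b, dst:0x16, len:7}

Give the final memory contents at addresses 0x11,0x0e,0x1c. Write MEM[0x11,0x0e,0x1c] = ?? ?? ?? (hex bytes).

  after D0: wrote 8B at 0x02 = aa61f94568193925
  after D1: wrote 2B at 0x03 = 2562
  after D2: wrote 2B at 0x11 = 035b
  after D3: wrote 7B at 0x16 = 486bfd9aaa6103
query mem[0x11]=0x03, mem[0x0e]=0x9a, mem[0x1c]=0x03

MEM[0x11,0x0e,0x1c] = 03 9a 03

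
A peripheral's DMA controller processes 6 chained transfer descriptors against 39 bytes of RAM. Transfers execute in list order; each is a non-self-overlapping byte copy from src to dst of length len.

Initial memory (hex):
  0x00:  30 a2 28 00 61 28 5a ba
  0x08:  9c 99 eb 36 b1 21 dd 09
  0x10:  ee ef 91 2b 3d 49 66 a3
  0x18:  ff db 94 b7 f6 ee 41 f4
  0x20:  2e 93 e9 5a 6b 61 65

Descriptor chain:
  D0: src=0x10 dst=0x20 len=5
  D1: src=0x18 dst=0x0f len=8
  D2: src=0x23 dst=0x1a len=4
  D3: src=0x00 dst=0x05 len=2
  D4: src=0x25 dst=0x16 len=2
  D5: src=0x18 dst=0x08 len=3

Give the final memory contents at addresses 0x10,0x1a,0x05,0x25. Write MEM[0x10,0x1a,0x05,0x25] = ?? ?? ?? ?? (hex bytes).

D0: mem[0x20..0x24] <- [ee ef 91 2b 3d]
D1: mem[0x0f..0x16] <- [ff db 94 b7 f6 ee 41 f4]
D2: mem[0x1a..0x1d] <- [2b 3d 61 65]
D3: mem[0x05..0x06] <- [30 a2]
D4: mem[0x16..0x17] <- [61 65]
D5: mem[0x08..0x0a] <- [ff db 2b]
query mem[0x10]=0xdb, mem[0x1a]=0x2b, mem[0x05]=0x30, mem[0x25]=0x61

MEM[0x10,0x1a,0x05,0x25] = db 2b 30 61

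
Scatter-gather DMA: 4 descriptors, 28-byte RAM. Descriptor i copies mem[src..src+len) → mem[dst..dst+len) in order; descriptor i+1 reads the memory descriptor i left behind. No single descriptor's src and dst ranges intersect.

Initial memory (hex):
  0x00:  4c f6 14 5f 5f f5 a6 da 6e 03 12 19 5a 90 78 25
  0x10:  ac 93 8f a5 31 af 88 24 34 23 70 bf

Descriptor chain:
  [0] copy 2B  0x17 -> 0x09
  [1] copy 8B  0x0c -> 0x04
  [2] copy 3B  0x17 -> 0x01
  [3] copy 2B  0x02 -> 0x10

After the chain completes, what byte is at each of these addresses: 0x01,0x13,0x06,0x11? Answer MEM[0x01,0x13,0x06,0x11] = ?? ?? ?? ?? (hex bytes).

MEM[0x01,0x13,0x06,0x11] = 24 a5 78 23

[0] 0x17->0x09 len=2 : 24 34
[1] 0x0c->0x04 len=8 : 5a 90 78 25 ac 93 8f a5
[2] 0x17->0x01 len=3 : 24 34 23
[3] 0x02->0x10 len=2 : 34 23
query mem[0x01]=0x24, mem[0x13]=0xa5, mem[0x06]=0x78, mem[0x11]=0x23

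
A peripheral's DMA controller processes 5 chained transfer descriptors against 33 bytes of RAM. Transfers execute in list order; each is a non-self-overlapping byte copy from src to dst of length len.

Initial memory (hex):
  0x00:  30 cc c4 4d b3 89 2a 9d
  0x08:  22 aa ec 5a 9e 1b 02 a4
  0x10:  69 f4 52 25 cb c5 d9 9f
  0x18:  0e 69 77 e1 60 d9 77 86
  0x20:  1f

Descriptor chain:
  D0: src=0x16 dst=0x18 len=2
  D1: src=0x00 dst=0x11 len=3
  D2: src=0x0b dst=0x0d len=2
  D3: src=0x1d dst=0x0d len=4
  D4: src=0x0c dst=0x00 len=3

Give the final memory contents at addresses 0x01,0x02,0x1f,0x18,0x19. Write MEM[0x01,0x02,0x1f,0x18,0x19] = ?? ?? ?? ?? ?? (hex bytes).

D0: mem[0x18..0x19] <- [d9 9f]
D1: mem[0x11..0x13] <- [30 cc c4]
D2: mem[0x0d..0x0e] <- [5a 9e]
D3: mem[0x0d..0x10] <- [d9 77 86 1f]
D4: mem[0x00..0x02] <- [9e d9 77]
query mem[0x01]=0xd9, mem[0x02]=0x77, mem[0x1f]=0x86, mem[0x18]=0xd9, mem[0x19]=0x9f

MEM[0x01,0x02,0x1f,0x18,0x19] = d9 77 86 d9 9f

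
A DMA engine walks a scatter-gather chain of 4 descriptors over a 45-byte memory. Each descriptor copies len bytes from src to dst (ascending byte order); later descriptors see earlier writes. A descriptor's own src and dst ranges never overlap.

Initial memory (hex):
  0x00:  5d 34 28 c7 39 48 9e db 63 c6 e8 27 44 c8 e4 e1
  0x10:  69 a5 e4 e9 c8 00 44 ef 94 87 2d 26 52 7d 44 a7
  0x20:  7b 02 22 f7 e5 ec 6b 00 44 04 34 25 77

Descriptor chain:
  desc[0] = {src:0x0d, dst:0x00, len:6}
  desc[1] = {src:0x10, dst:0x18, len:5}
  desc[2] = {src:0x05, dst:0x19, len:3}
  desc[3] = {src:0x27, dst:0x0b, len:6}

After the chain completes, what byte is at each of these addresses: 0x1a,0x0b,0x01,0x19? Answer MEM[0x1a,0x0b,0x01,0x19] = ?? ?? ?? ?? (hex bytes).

MEM[0x1a,0x0b,0x01,0x19] = 9e 00 e4 e4

#0 dst[0x00+6] := {0xc8,0xe4,0xe1,0x69,0xa5,0xe4}
#1 dst[0x18+5] := {0x69,0xa5,0xe4,0xe9,0xc8}
#2 dst[0x19+3] := {0xe4,0x9e,0xdb}
#3 dst[0x0b+6] := {0x00,0x44,0x04,0x34,0x25,0x77}
query mem[0x1a]=0x9e, mem[0x0b]=0x00, mem[0x01]=0xe4, mem[0x19]=0xe4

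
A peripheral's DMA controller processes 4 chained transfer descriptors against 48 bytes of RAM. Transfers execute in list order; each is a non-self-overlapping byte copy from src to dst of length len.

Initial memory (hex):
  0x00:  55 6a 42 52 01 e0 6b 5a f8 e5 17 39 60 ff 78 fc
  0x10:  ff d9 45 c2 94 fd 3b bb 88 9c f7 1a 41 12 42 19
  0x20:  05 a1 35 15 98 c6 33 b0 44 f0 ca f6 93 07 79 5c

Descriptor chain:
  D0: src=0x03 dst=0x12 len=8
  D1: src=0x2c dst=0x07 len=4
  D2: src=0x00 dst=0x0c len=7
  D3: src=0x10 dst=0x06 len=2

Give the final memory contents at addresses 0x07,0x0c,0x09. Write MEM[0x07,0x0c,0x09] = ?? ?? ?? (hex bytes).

MEM[0x07,0x0c,0x09] = e0 55 79

D0: mem[0x12..0x19] <- [52 01 e0 6b 5a f8 e5 17]
D1: mem[0x07..0x0a] <- [93 07 79 5c]
D2: mem[0x0c..0x12] <- [55 6a 42 52 01 e0 6b]
D3: mem[0x06..0x07] <- [01 e0]
query mem[0x07]=0xe0, mem[0x0c]=0x55, mem[0x09]=0x79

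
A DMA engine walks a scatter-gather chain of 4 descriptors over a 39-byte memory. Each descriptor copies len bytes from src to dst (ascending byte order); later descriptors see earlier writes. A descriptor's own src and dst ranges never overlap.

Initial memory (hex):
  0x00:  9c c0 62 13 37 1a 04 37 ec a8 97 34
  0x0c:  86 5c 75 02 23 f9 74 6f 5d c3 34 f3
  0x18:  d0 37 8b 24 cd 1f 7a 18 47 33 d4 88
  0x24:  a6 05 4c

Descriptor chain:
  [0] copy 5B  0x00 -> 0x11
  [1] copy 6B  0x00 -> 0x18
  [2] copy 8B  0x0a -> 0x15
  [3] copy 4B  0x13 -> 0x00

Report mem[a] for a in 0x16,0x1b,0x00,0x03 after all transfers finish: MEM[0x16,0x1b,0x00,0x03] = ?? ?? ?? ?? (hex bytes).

D0: mem[0x11..0x15] <- [9c c0 62 13 37]
D1: mem[0x18..0x1d] <- [9c c0 62 13 37 1a]
D2: mem[0x15..0x1c] <- [97 34 86 5c 75 02 23 9c]
D3: mem[0x00..0x03] <- [62 13 97 34]
query mem[0x16]=0x34, mem[0x1b]=0x23, mem[0x00]=0x62, mem[0x03]=0x34

MEM[0x16,0x1b,0x00,0x03] = 34 23 62 34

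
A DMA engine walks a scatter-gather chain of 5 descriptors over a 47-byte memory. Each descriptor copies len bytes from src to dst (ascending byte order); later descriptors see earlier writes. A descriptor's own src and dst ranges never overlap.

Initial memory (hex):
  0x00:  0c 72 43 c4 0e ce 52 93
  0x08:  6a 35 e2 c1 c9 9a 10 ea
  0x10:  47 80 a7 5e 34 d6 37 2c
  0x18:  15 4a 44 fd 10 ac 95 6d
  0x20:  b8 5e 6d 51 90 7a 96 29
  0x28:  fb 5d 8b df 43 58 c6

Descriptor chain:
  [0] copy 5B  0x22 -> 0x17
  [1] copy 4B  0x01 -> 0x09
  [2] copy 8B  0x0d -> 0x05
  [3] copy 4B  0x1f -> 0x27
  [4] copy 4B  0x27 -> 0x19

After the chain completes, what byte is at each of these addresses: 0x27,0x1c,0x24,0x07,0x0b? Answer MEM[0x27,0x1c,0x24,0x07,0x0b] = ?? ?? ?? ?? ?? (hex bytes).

#0 dst[0x17+5] := {0x6d,0x51,0x90,0x7a,0x96}
#1 dst[0x09+4] := {0x72,0x43,0xc4,0x0e}
#2 dst[0x05+8] := {0x9a,0x10,0xea,0x47,0x80,0xa7,0x5e,0x34}
#3 dst[0x27+4] := {0x6d,0xb8,0x5e,0x6d}
#4 dst[0x19+4] := {0x6d,0xb8,0x5e,0x6d}
query mem[0x27]=0x6d, mem[0x1c]=0x6d, mem[0x24]=0x90, mem[0x07]=0xea, mem[0x0b]=0x5e

MEM[0x27,0x1c,0x24,0x07,0x0b] = 6d 6d 90 ea 5e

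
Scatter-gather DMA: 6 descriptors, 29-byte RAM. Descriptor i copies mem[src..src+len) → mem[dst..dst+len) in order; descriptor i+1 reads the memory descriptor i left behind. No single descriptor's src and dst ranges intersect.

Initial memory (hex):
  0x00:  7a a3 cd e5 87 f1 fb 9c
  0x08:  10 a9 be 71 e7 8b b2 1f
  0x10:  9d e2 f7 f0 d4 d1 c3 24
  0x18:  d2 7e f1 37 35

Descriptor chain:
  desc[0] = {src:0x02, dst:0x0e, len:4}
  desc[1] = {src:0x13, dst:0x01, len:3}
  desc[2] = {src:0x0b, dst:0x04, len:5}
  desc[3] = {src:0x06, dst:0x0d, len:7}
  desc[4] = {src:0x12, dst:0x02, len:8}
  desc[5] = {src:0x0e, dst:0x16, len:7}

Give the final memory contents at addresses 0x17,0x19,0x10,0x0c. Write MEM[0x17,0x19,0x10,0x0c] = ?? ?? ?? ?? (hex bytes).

MEM[0x17,0x19,0x10,0x0c] = e5 be a9 e7

  after D0: wrote 4B at 0x0e = cde587f1
  after D1: wrote 3B at 0x01 = f0d4d1
  after D2: wrote 5B at 0x04 = 71e78bcde5
  after D3: wrote 7B at 0x0d = 8bcde5a9be71e7
  after D4: wrote 8B at 0x02 = 71e7d4d1c324d27e
  after D5: wrote 7B at 0x16 = cde5a9be71e7d4
query mem[0x17]=0xe5, mem[0x19]=0xbe, mem[0x10]=0xa9, mem[0x0c]=0xe7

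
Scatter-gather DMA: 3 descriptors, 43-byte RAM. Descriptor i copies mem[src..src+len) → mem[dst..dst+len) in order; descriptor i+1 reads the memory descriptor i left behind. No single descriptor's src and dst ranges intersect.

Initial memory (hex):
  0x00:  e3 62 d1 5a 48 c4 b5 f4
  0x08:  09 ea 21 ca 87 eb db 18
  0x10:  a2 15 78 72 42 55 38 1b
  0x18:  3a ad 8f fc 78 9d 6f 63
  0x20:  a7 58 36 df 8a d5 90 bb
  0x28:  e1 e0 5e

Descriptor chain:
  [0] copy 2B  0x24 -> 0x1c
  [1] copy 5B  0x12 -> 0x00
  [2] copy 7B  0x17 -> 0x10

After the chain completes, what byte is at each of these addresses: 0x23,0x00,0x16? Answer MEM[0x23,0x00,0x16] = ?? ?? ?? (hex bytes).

MEM[0x23,0x00,0x16] = df 78 d5

#0 dst[0x1c+2] := {0x8a,0xd5}
#1 dst[0x00+5] := {0x78,0x72,0x42,0x55,0x38}
#2 dst[0x10+7] := {0x1b,0x3a,0xad,0x8f,0xfc,0x8a,0xd5}
query mem[0x23]=0xdf, mem[0x00]=0x78, mem[0x16]=0xd5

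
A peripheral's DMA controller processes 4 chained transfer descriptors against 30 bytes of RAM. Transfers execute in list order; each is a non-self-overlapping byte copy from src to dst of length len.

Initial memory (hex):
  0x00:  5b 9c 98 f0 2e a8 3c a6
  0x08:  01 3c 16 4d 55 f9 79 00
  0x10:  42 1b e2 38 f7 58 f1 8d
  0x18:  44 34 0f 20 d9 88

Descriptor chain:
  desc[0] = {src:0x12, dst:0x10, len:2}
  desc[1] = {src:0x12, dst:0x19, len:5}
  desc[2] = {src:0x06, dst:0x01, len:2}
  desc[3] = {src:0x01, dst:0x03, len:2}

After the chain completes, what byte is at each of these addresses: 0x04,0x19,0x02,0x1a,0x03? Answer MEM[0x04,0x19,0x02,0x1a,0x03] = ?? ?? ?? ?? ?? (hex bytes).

MEM[0x04,0x19,0x02,0x1a,0x03] = a6 e2 a6 38 3c

[0] 0x12->0x10 len=2 : e2 38
[1] 0x12->0x19 len=5 : e2 38 f7 58 f1
[2] 0x06->0x01 len=2 : 3c a6
[3] 0x01->0x03 len=2 : 3c a6
query mem[0x04]=0xa6, mem[0x19]=0xe2, mem[0x02]=0xa6, mem[0x1a]=0x38, mem[0x03]=0x3c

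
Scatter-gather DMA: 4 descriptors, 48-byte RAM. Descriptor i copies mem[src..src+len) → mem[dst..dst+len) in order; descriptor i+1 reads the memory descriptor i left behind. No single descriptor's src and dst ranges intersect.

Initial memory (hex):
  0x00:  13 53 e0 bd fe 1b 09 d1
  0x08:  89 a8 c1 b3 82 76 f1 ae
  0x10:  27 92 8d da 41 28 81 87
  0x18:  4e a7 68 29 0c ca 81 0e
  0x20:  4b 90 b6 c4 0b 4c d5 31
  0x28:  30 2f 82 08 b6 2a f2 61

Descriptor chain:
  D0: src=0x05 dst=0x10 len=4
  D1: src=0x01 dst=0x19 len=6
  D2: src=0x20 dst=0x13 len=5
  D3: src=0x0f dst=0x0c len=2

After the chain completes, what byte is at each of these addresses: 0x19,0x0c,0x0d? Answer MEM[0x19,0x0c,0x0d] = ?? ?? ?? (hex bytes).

  after D0: wrote 4B at 0x10 = 1b09d189
  after D1: wrote 6B at 0x19 = 53e0bdfe1b09
  after D2: wrote 5B at 0x13 = 4b90b6c40b
  after D3: wrote 2B at 0x0c = ae1b
query mem[0x19]=0x53, mem[0x0c]=0xae, mem[0x0d]=0x1b

MEM[0x19,0x0c,0x0d] = 53 ae 1b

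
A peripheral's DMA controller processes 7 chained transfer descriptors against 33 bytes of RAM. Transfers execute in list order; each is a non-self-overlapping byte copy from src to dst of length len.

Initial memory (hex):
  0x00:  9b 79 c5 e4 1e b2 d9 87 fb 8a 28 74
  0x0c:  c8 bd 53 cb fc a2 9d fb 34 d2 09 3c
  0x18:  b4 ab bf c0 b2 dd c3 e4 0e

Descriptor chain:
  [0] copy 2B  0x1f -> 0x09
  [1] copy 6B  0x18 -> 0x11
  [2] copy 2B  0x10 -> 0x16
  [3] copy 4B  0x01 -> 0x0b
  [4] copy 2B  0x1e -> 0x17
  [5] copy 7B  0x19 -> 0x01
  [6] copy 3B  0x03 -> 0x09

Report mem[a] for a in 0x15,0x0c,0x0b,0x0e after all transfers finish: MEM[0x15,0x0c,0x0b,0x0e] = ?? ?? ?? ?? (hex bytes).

MEM[0x15,0x0c,0x0b,0x0e] = b2 c5 dd 1e

  after D0: wrote 2B at 0x09 = e40e
  after D1: wrote 6B at 0x11 = b4abbfc0b2dd
  after D2: wrote 2B at 0x16 = fcb4
  after D3: wrote 4B at 0x0b = 79c5e41e
  after D4: wrote 2B at 0x17 = c3e4
  after D5: wrote 7B at 0x01 = abbfc0b2ddc3e4
  after D6: wrote 3B at 0x09 = c0b2dd
query mem[0x15]=0xb2, mem[0x0c]=0xc5, mem[0x0b]=0xdd, mem[0x0e]=0x1e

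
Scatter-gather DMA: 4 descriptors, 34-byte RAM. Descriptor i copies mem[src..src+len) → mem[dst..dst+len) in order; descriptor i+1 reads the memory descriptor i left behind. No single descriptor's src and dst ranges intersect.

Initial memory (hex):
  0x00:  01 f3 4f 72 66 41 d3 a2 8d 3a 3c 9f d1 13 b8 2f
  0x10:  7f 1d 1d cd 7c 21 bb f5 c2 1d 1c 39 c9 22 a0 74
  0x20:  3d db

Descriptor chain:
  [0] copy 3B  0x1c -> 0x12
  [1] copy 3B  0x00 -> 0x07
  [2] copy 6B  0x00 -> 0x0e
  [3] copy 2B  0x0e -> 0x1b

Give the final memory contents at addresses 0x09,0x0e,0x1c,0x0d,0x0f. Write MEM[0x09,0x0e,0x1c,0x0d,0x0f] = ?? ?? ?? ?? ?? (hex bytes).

[0] 0x1c->0x12 len=3 : c9 22 a0
[1] 0x00->0x07 len=3 : 01 f3 4f
[2] 0x00->0x0e len=6 : 01 f3 4f 72 66 41
[3] 0x0e->0x1b len=2 : 01 f3
query mem[0x09]=0x4f, mem[0x0e]=0x01, mem[0x1c]=0xf3, mem[0x0d]=0x13, mem[0x0f]=0xf3

MEM[0x09,0x0e,0x1c,0x0d,0x0f] = 4f 01 f3 13 f3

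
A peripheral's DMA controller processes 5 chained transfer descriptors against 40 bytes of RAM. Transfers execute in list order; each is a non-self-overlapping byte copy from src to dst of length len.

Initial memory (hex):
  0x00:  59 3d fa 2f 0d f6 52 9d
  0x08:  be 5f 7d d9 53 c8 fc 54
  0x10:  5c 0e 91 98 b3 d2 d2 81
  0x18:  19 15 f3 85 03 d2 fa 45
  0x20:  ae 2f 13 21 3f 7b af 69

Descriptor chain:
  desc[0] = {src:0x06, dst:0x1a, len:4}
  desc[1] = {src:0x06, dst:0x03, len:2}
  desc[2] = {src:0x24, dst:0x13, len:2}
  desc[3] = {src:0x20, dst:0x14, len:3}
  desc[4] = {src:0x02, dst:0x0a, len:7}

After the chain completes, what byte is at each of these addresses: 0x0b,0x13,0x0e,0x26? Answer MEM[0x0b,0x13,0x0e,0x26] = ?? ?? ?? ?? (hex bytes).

D0: mem[0x1a..0x1d] <- [52 9d be 5f]
D1: mem[0x03..0x04] <- [52 9d]
D2: mem[0x13..0x14] <- [3f 7b]
D3: mem[0x14..0x16] <- [ae 2f 13]
D4: mem[0x0a..0x10] <- [fa 52 9d f6 52 9d be]
query mem[0x0b]=0x52, mem[0x13]=0x3f, mem[0x0e]=0x52, mem[0x26]=0xaf

MEM[0x0b,0x13,0x0e,0x26] = 52 3f 52 af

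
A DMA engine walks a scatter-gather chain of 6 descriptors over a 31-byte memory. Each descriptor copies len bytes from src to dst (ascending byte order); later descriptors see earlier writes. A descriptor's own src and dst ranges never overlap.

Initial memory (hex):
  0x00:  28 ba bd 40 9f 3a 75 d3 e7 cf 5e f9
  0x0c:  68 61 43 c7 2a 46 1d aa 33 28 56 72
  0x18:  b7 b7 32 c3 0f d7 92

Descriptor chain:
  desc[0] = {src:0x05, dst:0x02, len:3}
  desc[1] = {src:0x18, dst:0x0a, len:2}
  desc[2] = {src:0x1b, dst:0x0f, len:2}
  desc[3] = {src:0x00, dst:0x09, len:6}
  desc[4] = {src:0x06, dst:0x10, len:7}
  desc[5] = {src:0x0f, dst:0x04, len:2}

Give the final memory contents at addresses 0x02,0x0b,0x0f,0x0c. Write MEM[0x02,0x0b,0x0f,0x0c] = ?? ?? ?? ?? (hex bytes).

MEM[0x02,0x0b,0x0f,0x0c] = 3a 3a c3 75

[0] 0x05->0x02 len=3 : 3a 75 d3
[1] 0x18->0x0a len=2 : b7 b7
[2] 0x1b->0x0f len=2 : c3 0f
[3] 0x00->0x09 len=6 : 28 ba 3a 75 d3 3a
[4] 0x06->0x10 len=7 : 75 d3 e7 28 ba 3a 75
[5] 0x0f->0x04 len=2 : c3 75
query mem[0x02]=0x3a, mem[0x0b]=0x3a, mem[0x0f]=0xc3, mem[0x0c]=0x75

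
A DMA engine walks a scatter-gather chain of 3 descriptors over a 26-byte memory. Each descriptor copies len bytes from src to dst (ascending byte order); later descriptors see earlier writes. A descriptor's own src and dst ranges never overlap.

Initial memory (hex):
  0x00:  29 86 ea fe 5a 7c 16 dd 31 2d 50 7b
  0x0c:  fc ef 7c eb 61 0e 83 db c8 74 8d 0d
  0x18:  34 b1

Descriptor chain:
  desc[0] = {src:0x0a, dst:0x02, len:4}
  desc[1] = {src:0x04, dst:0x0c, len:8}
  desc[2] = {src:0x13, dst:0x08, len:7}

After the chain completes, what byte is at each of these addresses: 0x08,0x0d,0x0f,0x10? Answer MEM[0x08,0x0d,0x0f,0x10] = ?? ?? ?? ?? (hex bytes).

D0: mem[0x02..0x05] <- [50 7b fc ef]
D1: mem[0x0c..0x13] <- [fc ef 16 dd 31 2d 50 7b]
D2: mem[0x08..0x0e] <- [7b c8 74 8d 0d 34 b1]
query mem[0x08]=0x7b, mem[0x0d]=0x34, mem[0x0f]=0xdd, mem[0x10]=0x31

MEM[0x08,0x0d,0x0f,0x10] = 7b 34 dd 31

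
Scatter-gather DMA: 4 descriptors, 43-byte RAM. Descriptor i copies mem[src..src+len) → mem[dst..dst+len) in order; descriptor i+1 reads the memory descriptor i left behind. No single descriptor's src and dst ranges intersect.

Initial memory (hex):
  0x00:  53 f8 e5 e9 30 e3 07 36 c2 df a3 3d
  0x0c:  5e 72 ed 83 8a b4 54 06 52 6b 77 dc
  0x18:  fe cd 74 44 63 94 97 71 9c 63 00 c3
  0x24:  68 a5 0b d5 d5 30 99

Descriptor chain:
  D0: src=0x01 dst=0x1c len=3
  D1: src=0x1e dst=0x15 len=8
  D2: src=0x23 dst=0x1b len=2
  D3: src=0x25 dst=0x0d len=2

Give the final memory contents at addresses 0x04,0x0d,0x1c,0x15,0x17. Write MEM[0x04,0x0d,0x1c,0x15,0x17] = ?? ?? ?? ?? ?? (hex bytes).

#0 dst[0x1c+3] := {0xf8,0xe5,0xe9}
#1 dst[0x15+8] := {0xe9,0x71,0x9c,0x63,0x00,0xc3,0x68,0xa5}
#2 dst[0x1b+2] := {0xc3,0x68}
#3 dst[0x0d+2] := {0xa5,0x0b}
query mem[0x04]=0x30, mem[0x0d]=0xa5, mem[0x1c]=0x68, mem[0x15]=0xe9, mem[0x17]=0x9c

MEM[0x04,0x0d,0x1c,0x15,0x17] = 30 a5 68 e9 9c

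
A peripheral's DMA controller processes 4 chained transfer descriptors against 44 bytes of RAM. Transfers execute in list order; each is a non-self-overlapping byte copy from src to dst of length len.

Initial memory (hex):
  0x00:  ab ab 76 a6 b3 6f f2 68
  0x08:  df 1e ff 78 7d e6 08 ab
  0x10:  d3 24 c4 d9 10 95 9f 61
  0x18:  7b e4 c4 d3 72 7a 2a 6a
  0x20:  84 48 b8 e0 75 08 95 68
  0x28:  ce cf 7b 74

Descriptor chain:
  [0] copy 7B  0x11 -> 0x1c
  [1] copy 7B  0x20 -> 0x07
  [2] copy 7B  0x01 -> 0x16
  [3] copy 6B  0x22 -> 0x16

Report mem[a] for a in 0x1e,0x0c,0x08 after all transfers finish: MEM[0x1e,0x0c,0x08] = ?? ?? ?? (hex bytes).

MEM[0x1e,0x0c,0x08] = d9 08 9f

  after D0: wrote 7B at 0x1c = 24c4d910959f61
  after D1: wrote 7B at 0x07 = 959f61e0750895
  after D2: wrote 7B at 0x16 = ab76a6b36ff295
  after D3: wrote 6B at 0x16 = 61e075089568
query mem[0x1e]=0xd9, mem[0x0c]=0x08, mem[0x08]=0x9f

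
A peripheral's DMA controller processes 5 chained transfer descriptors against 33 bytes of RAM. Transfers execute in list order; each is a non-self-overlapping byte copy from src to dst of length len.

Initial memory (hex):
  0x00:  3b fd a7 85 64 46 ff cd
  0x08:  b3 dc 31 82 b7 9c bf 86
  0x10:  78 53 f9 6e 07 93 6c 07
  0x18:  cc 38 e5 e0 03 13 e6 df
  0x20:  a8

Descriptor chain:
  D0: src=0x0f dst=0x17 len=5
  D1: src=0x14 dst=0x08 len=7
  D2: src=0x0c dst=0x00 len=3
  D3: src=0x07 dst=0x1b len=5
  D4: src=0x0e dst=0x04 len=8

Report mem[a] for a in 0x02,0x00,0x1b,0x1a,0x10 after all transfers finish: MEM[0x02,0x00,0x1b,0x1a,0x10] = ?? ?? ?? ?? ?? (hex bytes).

MEM[0x02,0x00,0x1b,0x1a,0x10] = f9 78 cd f9 78

[0] 0x0f->0x17 len=5 : 86 78 53 f9 6e
[1] 0x14->0x08 len=7 : 07 93 6c 86 78 53 f9
[2] 0x0c->0x00 len=3 : 78 53 f9
[3] 0x07->0x1b len=5 : cd 07 93 6c 86
[4] 0x0e->0x04 len=8 : f9 86 78 53 f9 6e 07 93
query mem[0x02]=0xf9, mem[0x00]=0x78, mem[0x1b]=0xcd, mem[0x1a]=0xf9, mem[0x10]=0x78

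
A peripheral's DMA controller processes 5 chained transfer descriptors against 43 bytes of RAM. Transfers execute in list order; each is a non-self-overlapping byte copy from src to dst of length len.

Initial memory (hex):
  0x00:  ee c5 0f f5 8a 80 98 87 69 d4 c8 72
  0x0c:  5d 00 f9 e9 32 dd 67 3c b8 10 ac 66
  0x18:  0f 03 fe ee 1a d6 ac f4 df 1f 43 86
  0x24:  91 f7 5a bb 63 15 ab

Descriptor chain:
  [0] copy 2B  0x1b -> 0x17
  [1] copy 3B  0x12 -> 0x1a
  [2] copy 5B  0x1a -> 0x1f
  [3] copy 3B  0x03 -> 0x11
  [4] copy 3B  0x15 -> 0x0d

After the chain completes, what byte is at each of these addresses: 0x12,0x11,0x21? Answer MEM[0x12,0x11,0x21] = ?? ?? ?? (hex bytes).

[0] 0x1b->0x17 len=2 : ee 1a
[1] 0x12->0x1a len=3 : 67 3c b8
[2] 0x1a->0x1f len=5 : 67 3c b8 d6 ac
[3] 0x03->0x11 len=3 : f5 8a 80
[4] 0x15->0x0d len=3 : 10 ac ee
query mem[0x12]=0x8a, mem[0x11]=0xf5, mem[0x21]=0xb8

MEM[0x12,0x11,0x21] = 8a f5 b8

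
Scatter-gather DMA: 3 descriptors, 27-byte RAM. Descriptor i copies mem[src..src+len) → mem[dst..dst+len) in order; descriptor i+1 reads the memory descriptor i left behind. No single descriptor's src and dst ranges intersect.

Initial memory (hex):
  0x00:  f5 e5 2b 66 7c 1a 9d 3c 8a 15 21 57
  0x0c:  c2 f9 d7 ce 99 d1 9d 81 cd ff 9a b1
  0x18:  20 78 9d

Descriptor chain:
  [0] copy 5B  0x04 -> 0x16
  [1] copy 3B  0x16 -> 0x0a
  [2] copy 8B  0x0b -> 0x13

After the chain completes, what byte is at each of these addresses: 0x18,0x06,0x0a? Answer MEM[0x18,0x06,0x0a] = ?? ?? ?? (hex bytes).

#0 dst[0x16+5] := {0x7c,0x1a,0x9d,0x3c,0x8a}
#1 dst[0x0a+3] := {0x7c,0x1a,0x9d}
#2 dst[0x13+8] := {0x1a,0x9d,0xf9,0xd7,0xce,0x99,0xd1,0x9d}
query mem[0x18]=0x99, mem[0x06]=0x9d, mem[0x0a]=0x7c

MEM[0x18,0x06,0x0a] = 99 9d 7c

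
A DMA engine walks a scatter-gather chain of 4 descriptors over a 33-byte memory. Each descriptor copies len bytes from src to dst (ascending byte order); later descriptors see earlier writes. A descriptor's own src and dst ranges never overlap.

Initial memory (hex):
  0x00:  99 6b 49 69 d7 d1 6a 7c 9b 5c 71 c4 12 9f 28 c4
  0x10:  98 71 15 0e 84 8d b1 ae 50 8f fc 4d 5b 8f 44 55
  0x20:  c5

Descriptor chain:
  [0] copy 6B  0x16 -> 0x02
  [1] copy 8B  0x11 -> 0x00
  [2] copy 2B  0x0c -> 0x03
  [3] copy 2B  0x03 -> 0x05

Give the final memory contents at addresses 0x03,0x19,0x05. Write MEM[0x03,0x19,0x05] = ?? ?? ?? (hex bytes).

MEM[0x03,0x19,0x05] = 12 8f 12

  after D0: wrote 6B at 0x02 = b1ae508ffc4d
  after D1: wrote 8B at 0x00 = 71150e848db1ae50
  after D2: wrote 2B at 0x03 = 129f
  after D3: wrote 2B at 0x05 = 129f
query mem[0x03]=0x12, mem[0x19]=0x8f, mem[0x05]=0x12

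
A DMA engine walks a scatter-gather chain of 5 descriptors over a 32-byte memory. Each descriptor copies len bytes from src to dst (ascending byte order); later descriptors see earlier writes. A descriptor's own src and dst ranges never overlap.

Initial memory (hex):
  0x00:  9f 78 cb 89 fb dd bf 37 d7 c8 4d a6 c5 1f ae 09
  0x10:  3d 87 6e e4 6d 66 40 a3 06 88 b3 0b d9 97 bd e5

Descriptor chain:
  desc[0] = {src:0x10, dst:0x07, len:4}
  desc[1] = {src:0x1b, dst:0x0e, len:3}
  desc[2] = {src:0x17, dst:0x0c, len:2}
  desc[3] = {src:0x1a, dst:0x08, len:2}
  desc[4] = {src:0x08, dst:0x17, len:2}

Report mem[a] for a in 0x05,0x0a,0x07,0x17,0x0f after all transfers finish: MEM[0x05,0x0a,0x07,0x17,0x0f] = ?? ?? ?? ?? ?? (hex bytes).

MEM[0x05,0x0a,0x07,0x17,0x0f] = dd e4 3d b3 d9

D0: mem[0x07..0x0a] <- [3d 87 6e e4]
D1: mem[0x0e..0x10] <- [0b d9 97]
D2: mem[0x0c..0x0d] <- [a3 06]
D3: mem[0x08..0x09] <- [b3 0b]
D4: mem[0x17..0x18] <- [b3 0b]
query mem[0x05]=0xdd, mem[0x0a]=0xe4, mem[0x07]=0x3d, mem[0x17]=0xb3, mem[0x0f]=0xd9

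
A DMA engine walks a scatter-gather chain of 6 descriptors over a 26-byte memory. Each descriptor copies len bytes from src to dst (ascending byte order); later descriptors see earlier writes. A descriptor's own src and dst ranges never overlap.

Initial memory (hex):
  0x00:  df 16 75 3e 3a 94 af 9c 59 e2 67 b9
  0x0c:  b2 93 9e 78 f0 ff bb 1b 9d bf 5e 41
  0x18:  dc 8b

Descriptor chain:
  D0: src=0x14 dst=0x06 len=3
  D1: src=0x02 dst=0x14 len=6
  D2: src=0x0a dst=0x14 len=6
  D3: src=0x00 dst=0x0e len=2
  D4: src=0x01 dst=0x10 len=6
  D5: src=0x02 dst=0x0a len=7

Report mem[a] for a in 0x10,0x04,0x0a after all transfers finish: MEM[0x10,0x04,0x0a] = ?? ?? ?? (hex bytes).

  after D0: wrote 3B at 0x06 = 9dbf5e
  after D1: wrote 6B at 0x14 = 753e3a949dbf
  after D2: wrote 6B at 0x14 = 67b9b2939e78
  after D3: wrote 2B at 0x0e = df16
  after D4: wrote 6B at 0x10 = 16753e3a949d
  after D5: wrote 7B at 0x0a = 753e3a949dbf5e
query mem[0x10]=0x5e, mem[0x04]=0x3a, mem[0x0a]=0x75

MEM[0x10,0x04,0x0a] = 5e 3a 75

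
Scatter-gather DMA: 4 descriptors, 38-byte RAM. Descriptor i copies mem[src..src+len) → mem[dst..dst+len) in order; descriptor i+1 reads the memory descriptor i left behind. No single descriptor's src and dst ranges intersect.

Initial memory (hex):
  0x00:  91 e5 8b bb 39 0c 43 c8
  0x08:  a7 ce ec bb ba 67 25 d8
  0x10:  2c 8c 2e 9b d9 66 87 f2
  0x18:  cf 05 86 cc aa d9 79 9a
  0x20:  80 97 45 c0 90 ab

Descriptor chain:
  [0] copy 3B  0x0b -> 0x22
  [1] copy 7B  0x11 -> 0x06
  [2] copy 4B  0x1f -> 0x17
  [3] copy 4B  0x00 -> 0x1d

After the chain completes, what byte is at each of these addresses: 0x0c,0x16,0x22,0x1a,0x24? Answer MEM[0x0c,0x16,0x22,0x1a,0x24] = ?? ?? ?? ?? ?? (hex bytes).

D0: mem[0x22..0x24] <- [bb ba 67]
D1: mem[0x06..0x0c] <- [8c 2e 9b d9 66 87 f2]
D2: mem[0x17..0x1a] <- [9a 80 97 bb]
D3: mem[0x1d..0x20] <- [91 e5 8b bb]
query mem[0x0c]=0xf2, mem[0x16]=0x87, mem[0x22]=0xbb, mem[0x1a]=0xbb, mem[0x24]=0x67

MEM[0x0c,0x16,0x22,0x1a,0x24] = f2 87 bb bb 67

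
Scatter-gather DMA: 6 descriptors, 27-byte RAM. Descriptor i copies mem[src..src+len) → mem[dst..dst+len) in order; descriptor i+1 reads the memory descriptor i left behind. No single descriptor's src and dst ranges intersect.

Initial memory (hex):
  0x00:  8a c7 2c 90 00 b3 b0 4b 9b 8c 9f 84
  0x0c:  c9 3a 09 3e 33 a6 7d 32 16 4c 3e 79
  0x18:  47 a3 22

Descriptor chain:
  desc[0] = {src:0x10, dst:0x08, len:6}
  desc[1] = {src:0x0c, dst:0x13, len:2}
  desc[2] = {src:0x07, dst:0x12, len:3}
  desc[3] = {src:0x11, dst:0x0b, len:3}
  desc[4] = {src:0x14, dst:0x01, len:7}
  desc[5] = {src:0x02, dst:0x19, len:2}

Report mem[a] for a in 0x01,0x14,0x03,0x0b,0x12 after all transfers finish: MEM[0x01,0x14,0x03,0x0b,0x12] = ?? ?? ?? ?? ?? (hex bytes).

MEM[0x01,0x14,0x03,0x0b,0x12] = a6 a6 3e a6 4b

[0] 0x10->0x08 len=6 : 33 a6 7d 32 16 4c
[1] 0x0c->0x13 len=2 : 16 4c
[2] 0x07->0x12 len=3 : 4b 33 a6
[3] 0x11->0x0b len=3 : a6 4b 33
[4] 0x14->0x01 len=7 : a6 4c 3e 79 47 a3 22
[5] 0x02->0x19 len=2 : 4c 3e
query mem[0x01]=0xa6, mem[0x14]=0xa6, mem[0x03]=0x3e, mem[0x0b]=0xa6, mem[0x12]=0x4b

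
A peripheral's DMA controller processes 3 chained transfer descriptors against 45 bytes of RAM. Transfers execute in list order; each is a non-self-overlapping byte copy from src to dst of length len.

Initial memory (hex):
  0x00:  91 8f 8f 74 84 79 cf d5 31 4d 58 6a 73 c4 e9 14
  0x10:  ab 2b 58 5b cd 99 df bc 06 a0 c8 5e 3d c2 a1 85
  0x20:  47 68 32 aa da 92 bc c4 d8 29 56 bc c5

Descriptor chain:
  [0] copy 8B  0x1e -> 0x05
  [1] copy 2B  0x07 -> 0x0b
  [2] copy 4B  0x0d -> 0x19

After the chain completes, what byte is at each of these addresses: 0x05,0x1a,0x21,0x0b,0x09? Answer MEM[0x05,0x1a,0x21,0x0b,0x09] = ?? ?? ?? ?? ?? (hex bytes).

MEM[0x05,0x1a,0x21,0x0b,0x09] = a1 e9 68 47 32

  after D0: wrote 8B at 0x05 = a185476832aada92
  after D1: wrote 2B at 0x0b = 4768
  after D2: wrote 4B at 0x19 = c4e914ab
query mem[0x05]=0xa1, mem[0x1a]=0xe9, mem[0x21]=0x68, mem[0x0b]=0x47, mem[0x09]=0x32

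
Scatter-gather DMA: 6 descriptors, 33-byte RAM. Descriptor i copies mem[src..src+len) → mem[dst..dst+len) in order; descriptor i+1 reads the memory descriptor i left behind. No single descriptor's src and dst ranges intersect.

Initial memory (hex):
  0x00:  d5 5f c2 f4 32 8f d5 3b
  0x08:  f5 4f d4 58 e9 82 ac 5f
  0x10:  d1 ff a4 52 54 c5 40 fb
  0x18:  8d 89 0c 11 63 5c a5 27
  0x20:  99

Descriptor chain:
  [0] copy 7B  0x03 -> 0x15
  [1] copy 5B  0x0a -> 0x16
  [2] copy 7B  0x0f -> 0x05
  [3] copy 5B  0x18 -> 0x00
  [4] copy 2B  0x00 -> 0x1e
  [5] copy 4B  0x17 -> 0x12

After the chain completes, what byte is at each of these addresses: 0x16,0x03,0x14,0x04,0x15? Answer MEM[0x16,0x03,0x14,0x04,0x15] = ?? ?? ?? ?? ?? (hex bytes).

MEM[0x16,0x03,0x14,0x04,0x15] = d4 4f 82 63 ac

  after D0: wrote 7B at 0x15 = f4328fd53bf54f
  after D1: wrote 5B at 0x16 = d458e982ac
  after D2: wrote 7B at 0x05 = 5fd1ffa45254f4
  after D3: wrote 5B at 0x00 = e982ac4f63
  after D4: wrote 2B at 0x1e = e982
  after D5: wrote 4B at 0x12 = 58e982ac
query mem[0x16]=0xd4, mem[0x03]=0x4f, mem[0x14]=0x82, mem[0x04]=0x63, mem[0x15]=0xac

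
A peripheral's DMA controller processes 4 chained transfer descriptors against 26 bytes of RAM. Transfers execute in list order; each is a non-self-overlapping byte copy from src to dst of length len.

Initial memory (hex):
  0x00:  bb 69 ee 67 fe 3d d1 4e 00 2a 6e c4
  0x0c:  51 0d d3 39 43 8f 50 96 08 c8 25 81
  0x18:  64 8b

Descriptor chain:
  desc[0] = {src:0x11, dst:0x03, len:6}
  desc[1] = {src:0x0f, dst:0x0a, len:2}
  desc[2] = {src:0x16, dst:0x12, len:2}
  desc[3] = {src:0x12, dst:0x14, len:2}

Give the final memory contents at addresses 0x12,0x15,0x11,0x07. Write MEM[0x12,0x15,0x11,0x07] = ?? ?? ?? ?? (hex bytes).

MEM[0x12,0x15,0x11,0x07] = 25 81 8f c8

  after D0: wrote 6B at 0x03 = 8f509608c825
  after D1: wrote 2B at 0x0a = 3943
  after D2: wrote 2B at 0x12 = 2581
  after D3: wrote 2B at 0x14 = 2581
query mem[0x12]=0x25, mem[0x15]=0x81, mem[0x11]=0x8f, mem[0x07]=0xc8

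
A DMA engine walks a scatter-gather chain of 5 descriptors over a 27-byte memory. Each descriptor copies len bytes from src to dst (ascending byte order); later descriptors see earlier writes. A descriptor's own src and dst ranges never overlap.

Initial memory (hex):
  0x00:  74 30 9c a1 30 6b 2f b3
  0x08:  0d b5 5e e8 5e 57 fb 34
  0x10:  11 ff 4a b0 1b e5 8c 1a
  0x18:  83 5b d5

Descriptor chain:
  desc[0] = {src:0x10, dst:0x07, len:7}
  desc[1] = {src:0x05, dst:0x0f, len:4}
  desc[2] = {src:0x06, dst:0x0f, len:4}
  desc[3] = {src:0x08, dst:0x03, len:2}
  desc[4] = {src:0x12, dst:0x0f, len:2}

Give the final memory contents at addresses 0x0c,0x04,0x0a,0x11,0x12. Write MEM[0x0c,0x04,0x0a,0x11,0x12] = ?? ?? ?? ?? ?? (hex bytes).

D0: mem[0x07..0x0d] <- [11 ff 4a b0 1b e5 8c]
D1: mem[0x0f..0x12] <- [6b 2f 11 ff]
D2: mem[0x0f..0x12] <- [2f 11 ff 4a]
D3: mem[0x03..0x04] <- [ff 4a]
D4: mem[0x0f..0x10] <- [4a b0]
query mem[0x0c]=0xe5, mem[0x04]=0x4a, mem[0x0a]=0xb0, mem[0x11]=0xff, mem[0x12]=0x4a

MEM[0x0c,0x04,0x0a,0x11,0x12] = e5 4a b0 ff 4a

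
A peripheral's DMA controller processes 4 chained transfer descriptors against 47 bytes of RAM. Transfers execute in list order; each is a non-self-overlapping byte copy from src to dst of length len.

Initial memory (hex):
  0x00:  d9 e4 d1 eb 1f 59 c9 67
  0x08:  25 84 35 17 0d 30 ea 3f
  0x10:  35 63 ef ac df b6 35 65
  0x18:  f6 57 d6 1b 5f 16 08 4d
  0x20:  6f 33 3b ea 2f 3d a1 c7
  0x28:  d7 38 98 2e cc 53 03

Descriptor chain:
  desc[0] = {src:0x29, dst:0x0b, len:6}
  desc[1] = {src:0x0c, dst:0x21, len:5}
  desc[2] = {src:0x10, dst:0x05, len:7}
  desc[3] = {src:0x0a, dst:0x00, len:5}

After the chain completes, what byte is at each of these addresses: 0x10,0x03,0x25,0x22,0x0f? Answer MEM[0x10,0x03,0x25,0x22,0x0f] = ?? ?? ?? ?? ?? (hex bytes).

MEM[0x10,0x03,0x25,0x22,0x0f] = 03 2e 03 2e 53

#0 dst[0x0b+6] := {0x38,0x98,0x2e,0xcc,0x53,0x03}
#1 dst[0x21+5] := {0x98,0x2e,0xcc,0x53,0x03}
#2 dst[0x05+7] := {0x03,0x63,0xef,0xac,0xdf,0xb6,0x35}
#3 dst[0x00+5] := {0xb6,0x35,0x98,0x2e,0xcc}
query mem[0x10]=0x03, mem[0x03]=0x2e, mem[0x25]=0x03, mem[0x22]=0x2e, mem[0x0f]=0x53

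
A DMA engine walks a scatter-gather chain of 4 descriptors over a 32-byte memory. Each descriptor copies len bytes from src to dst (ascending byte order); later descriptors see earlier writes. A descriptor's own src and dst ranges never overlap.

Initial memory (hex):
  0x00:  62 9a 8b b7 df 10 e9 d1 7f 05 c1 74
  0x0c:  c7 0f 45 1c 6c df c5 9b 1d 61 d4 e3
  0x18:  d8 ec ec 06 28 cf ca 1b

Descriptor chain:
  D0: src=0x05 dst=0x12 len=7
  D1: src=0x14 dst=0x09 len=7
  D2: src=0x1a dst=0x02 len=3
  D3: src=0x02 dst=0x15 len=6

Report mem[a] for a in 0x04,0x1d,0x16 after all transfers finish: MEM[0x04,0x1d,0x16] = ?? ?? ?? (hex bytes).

#0 dst[0x12+7] := {0x10,0xe9,0xd1,0x7f,0x05,0xc1,0x74}
#1 dst[0x09+7] := {0xd1,0x7f,0x05,0xc1,0x74,0xec,0xec}
#2 dst[0x02+3] := {0xec,0x06,0x28}
#3 dst[0x15+6] := {0xec,0x06,0x28,0x10,0xe9,0xd1}
query mem[0x04]=0x28, mem[0x1d]=0xcf, mem[0x16]=0x06

MEM[0x04,0x1d,0x16] = 28 cf 06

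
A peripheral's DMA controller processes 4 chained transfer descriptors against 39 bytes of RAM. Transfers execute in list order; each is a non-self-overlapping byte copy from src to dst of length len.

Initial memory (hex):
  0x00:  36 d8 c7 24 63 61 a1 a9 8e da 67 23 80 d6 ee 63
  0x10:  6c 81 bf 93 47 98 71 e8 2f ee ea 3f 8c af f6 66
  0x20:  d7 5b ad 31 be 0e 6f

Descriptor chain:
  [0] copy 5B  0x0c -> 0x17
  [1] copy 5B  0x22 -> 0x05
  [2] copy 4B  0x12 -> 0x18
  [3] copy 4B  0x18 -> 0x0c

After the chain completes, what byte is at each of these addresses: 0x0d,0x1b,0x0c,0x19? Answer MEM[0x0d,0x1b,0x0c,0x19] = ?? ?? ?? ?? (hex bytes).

MEM[0x0d,0x1b,0x0c,0x19] = 93 98 bf 93

D0: mem[0x17..0x1b] <- [80 d6 ee 63 6c]
D1: mem[0x05..0x09] <- [ad 31 be 0e 6f]
D2: mem[0x18..0x1b] <- [bf 93 47 98]
D3: mem[0x0c..0x0f] <- [bf 93 47 98]
query mem[0x0d]=0x93, mem[0x1b]=0x98, mem[0x0c]=0xbf, mem[0x19]=0x93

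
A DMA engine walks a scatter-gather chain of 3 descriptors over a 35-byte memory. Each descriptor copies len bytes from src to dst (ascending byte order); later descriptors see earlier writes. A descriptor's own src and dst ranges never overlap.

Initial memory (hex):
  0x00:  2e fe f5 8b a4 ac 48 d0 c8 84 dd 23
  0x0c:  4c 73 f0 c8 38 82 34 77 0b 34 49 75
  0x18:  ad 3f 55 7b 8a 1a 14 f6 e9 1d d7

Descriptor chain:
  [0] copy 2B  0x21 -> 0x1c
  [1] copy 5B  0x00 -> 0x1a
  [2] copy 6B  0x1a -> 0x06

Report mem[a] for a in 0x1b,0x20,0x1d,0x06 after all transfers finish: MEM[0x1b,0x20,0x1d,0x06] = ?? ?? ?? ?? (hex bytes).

MEM[0x1b,0x20,0x1d,0x06] = fe e9 8b 2e

#0 dst[0x1c+2] := {0x1d,0xd7}
#1 dst[0x1a+5] := {0x2e,0xfe,0xf5,0x8b,0xa4}
#2 dst[0x06+6] := {0x2e,0xfe,0xf5,0x8b,0xa4,0xf6}
query mem[0x1b]=0xfe, mem[0x20]=0xe9, mem[0x1d]=0x8b, mem[0x06]=0x2e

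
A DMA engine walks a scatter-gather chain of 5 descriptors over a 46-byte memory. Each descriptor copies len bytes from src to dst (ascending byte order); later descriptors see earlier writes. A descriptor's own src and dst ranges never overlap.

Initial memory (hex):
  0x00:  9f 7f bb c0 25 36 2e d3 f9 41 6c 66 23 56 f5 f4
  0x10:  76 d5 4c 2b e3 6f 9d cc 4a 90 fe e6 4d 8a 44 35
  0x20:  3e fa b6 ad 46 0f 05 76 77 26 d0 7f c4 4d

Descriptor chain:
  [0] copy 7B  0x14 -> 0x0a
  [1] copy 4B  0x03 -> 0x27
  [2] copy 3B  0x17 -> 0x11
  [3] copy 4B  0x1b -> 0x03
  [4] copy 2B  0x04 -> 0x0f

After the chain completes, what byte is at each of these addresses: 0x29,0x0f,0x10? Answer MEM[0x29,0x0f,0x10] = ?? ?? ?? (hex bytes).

D0: mem[0x0a..0x10] <- [e3 6f 9d cc 4a 90 fe]
D1: mem[0x27..0x2a] <- [c0 25 36 2e]
D2: mem[0x11..0x13] <- [cc 4a 90]
D3: mem[0x03..0x06] <- [e6 4d 8a 44]
D4: mem[0x0f..0x10] <- [4d 8a]
query mem[0x29]=0x36, mem[0x0f]=0x4d, mem[0x10]=0x8a

MEM[0x29,0x0f,0x10] = 36 4d 8a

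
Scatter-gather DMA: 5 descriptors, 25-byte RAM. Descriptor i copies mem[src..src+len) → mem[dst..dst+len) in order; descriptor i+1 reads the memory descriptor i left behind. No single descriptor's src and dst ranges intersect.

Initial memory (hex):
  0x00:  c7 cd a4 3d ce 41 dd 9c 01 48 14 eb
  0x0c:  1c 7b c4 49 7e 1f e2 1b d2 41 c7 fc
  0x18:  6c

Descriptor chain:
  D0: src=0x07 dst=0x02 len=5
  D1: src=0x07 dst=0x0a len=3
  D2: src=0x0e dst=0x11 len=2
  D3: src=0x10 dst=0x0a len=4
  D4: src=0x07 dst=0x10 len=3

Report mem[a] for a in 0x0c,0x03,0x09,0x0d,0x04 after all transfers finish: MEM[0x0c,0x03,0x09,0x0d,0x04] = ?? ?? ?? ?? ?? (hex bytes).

[0] 0x07->0x02 len=5 : 9c 01 48 14 eb
[1] 0x07->0x0a len=3 : 9c 01 48
[2] 0x0e->0x11 len=2 : c4 49
[3] 0x10->0x0a len=4 : 7e c4 49 1b
[4] 0x07->0x10 len=3 : 9c 01 48
query mem[0x0c]=0x49, mem[0x03]=0x01, mem[0x09]=0x48, mem[0x0d]=0x1b, mem[0x04]=0x48

MEM[0x0c,0x03,0x09,0x0d,0x04] = 49 01 48 1b 48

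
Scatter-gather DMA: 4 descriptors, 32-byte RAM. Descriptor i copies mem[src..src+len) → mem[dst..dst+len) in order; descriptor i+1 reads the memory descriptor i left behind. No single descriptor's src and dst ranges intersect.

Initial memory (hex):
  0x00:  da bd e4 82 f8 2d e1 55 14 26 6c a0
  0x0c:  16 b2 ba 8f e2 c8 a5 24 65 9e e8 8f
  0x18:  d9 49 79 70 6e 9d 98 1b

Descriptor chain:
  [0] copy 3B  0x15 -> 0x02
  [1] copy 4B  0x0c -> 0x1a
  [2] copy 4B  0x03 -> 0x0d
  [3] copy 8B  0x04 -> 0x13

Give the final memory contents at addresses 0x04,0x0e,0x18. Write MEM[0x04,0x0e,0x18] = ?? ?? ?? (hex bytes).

D0: mem[0x02..0x04] <- [9e e8 8f]
D1: mem[0x1a..0x1d] <- [16 b2 ba 8f]
D2: mem[0x0d..0x10] <- [e8 8f 2d e1]
D3: mem[0x13..0x1a] <- [8f 2d e1 55 14 26 6c a0]
query mem[0x04]=0x8f, mem[0x0e]=0x8f, mem[0x18]=0x26

MEM[0x04,0x0e,0x18] = 8f 8f 26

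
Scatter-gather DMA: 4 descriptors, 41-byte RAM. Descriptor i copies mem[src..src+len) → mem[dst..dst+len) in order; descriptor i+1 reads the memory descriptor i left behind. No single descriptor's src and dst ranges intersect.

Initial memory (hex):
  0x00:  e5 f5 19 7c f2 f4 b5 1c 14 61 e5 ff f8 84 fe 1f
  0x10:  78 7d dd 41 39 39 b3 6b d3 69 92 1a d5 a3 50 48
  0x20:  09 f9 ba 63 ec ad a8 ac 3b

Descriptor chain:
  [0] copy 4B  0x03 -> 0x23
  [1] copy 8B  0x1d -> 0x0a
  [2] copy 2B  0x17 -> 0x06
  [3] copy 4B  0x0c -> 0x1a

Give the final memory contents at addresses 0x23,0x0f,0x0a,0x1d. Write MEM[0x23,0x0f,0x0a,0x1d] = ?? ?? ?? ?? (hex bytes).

#0 dst[0x23+4] := {0x7c,0xf2,0xf4,0xb5}
#1 dst[0x0a+8] := {0xa3,0x50,0x48,0x09,0xf9,0xba,0x7c,0xf2}
#2 dst[0x06+2] := {0x6b,0xd3}
#3 dst[0x1a+4] := {0x48,0x09,0xf9,0xba}
query mem[0x23]=0x7c, mem[0x0f]=0xba, mem[0x0a]=0xa3, mem[0x1d]=0xba

MEM[0x23,0x0f,0x0a,0x1d] = 7c ba a3 ba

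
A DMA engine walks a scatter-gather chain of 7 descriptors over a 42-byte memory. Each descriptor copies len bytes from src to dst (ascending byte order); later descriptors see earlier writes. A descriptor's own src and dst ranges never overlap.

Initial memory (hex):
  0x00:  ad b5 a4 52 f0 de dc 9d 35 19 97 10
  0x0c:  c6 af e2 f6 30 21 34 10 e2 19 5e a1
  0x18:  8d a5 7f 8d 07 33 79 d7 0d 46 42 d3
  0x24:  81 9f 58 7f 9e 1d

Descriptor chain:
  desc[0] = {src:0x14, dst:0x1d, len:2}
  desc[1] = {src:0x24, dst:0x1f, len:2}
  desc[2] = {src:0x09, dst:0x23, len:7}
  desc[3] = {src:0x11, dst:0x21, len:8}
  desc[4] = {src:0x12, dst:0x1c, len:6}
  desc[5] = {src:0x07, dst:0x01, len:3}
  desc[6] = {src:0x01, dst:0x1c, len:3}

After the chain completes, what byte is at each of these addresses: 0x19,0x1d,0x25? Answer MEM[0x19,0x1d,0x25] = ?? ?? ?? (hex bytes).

MEM[0x19,0x1d,0x25] = a5 35 19

#0 dst[0x1d+2] := {0xe2,0x19}
#1 dst[0x1f+2] := {0x81,0x9f}
#2 dst[0x23+7] := {0x19,0x97,0x10,0xc6,0xaf,0xe2,0xf6}
#3 dst[0x21+8] := {0x21,0x34,0x10,0xe2,0x19,0x5e,0xa1,0x8d}
#4 dst[0x1c+6] := {0x34,0x10,0xe2,0x19,0x5e,0xa1}
#5 dst[0x01+3] := {0x9d,0x35,0x19}
#6 dst[0x1c+3] := {0x9d,0x35,0x19}
query mem[0x19]=0xa5, mem[0x1d]=0x35, mem[0x25]=0x19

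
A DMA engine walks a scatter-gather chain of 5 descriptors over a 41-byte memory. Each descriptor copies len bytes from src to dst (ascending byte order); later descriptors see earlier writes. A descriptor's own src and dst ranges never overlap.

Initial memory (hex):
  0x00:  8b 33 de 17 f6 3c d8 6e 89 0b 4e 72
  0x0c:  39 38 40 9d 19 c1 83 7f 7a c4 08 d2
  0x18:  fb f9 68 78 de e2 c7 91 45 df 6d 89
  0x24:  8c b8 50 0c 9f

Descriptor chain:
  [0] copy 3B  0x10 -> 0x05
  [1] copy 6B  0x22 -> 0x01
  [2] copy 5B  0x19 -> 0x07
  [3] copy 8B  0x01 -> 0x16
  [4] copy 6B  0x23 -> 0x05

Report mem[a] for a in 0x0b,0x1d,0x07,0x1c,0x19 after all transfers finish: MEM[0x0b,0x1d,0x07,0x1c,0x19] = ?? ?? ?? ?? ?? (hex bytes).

#0 dst[0x05+3] := {0x19,0xc1,0x83}
#1 dst[0x01+6] := {0x6d,0x89,0x8c,0xb8,0x50,0x0c}
#2 dst[0x07+5] := {0xf9,0x68,0x78,0xde,0xe2}
#3 dst[0x16+8] := {0x6d,0x89,0x8c,0xb8,0x50,0x0c,0xf9,0x68}
#4 dst[0x05+6] := {0x89,0x8c,0xb8,0x50,0x0c,0x9f}
query mem[0x0b]=0xe2, mem[0x1d]=0x68, mem[0x07]=0xb8, mem[0x1c]=0xf9, mem[0x19]=0xb8

MEM[0x0b,0x1d,0x07,0x1c,0x19] = e2 68 b8 f9 b8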